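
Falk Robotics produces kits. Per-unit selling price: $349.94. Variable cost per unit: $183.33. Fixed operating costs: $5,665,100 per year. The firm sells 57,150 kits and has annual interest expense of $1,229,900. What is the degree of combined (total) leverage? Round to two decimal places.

Total contribution margin = 57,150 × $166.61 = $9,521,761.50.
EBIT = $9,521,761.50 − $5,665,100 = $3,856,661.50. Interest = $1,229,900.00, so EBIT − I = $2,626,761.50.
Degree of total leverage = total CM / (EBIT − interest) = $9,521,761.50 / $2,626,761.50 = 3.6249.

3.62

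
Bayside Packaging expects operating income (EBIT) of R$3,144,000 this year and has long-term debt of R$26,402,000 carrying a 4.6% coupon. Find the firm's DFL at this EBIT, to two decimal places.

1.63

Annual interest charges come to R$1,214,492.00.
Degree of financial leverage = EBIT / (EBIT − interest) = R$3,144,000 / R$1,929,508.00 = 1.6294.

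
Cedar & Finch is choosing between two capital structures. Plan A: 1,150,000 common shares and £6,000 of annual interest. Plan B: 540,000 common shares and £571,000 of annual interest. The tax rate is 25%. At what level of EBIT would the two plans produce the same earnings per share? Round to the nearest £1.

At indifference, (EBIT − 6,000)(1 − t)/1,150,000 = (EBIT − 571,000)(1 − t)/540,000.
The (1 − t) factor cancels: (EBIT − 6,000) × 540,000 = (EBIT − 571,000) × 1,150,000.
EBIT × (1,150,000 − 540,000) = 571,000 × 1,150,000 − 6,000 × 540,000 = 653,410,000,000, so EBIT = 653,410,000,000 ÷ 610,000 = 1,071,163.93.

£1,071,164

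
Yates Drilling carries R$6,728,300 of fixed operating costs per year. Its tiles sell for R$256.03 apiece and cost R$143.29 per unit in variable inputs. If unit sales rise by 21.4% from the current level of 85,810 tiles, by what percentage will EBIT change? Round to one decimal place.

Contribution at this volume is 85,810 × R$112.74 = R$9,674,219.40.
Subtracting fixed costs: EBIT = R$9,674,219.40 − R$6,728,300 = R$2,945,919.40.
Degree of operating leverage = R$9,674,219.40 / R$2,945,919.40 = 3.2839.
Operating income changes by 3.2839 × +21.4% = +70.3%.

+70.3%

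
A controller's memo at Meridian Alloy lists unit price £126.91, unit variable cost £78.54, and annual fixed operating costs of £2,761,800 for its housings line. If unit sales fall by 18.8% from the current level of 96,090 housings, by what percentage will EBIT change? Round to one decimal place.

Contribution at this volume is 96,090 × £48.37 = £4,647,873.30.
Operating income = contribution − fixed costs = £4,647,873.30 − £2,761,800 = £1,886,073.30.
DOL = contribution ÷ EBIT = £4,647,873.30 ÷ £1,886,073.30 = 2.4643.
Operating income changes by 2.4643 × -18.8% = -46.3%.

-46.3%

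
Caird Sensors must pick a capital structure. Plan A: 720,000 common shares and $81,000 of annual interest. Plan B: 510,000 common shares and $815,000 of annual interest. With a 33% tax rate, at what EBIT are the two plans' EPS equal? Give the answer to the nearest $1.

At indifference, (EBIT − 81,000)(1 − t)/720,000 = (EBIT − 815,000)(1 − t)/510,000.
The (1 − t) factor cancels: (EBIT − 81,000) × 510,000 = (EBIT − 815,000) × 720,000.
Solving, EBIT = (815,000·720,000 − 81,000·510,000) / (720,000 − 510,000) = 545,490,000,000 / 210,000 = 2,597,571.43.

$2,597,571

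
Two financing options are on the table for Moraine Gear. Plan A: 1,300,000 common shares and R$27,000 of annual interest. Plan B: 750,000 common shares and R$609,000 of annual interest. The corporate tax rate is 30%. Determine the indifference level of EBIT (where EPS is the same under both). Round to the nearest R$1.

R$1,402,636

At indifference, (EBIT − 27,000)(1 − t)/1,300,000 = (EBIT − 609,000)(1 − t)/750,000.
Cancelling (1 − t) and cross-multiplying: 750,000·(EBIT − 27,000) = 1,300,000·(EBIT − 609,000).
Solving, EBIT = (609,000·1,300,000 − 27,000·750,000) / (1,300,000 − 750,000) = 771,450,000,000 / 550,000 = 1,402,636.36.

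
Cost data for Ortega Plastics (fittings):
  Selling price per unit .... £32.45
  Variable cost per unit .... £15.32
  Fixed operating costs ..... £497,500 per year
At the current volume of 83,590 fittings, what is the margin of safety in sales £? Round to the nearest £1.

£1,770,063

Unit CM = price − variable cost = £32.45 − £15.32 = £17.13. Break-even units = £497,500 ÷ £17.13 = 29,042.62; break-even revenue = 29,042.62 × £32.45 = £942,432.87.
Actual sales revenue = 83,590 × £32.45 = £2,712,495.50.
Margin of safety = £2,712,495.50 − £942,432.87 = £1,770,063.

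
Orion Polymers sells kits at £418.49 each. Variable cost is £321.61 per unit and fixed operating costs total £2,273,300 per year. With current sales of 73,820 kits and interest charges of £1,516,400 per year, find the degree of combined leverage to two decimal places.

Contribution at this volume is 73,820 × £96.88 = £7,151,681.60.
Subtracting fixed costs: EBIT = £7,151,681.60 − £2,273,300 = £4,878,381.60. Interest = £1,516,400.00.
DOL = £7,151,681.60 ÷ £4,878,381.60 = 1.4660; DFL = £4,878,381.60 ÷ £3,361,981.60 = 1.4510.
Combined leverage = 1.4660 × 1.4510 = 2.1272.

2.13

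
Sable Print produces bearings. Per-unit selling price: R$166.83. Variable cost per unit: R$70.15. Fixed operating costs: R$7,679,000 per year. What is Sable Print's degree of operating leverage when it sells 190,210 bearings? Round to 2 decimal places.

At 190,210 units, contribution = 190,210 × R$96.68 = R$18,389,502.80.
Subtracting fixed costs: EBIT = R$18,389,502.80 − R$7,679,000 = R$10,710,502.80.
Degree of operating leverage = R$18,389,502.80 / R$10,710,502.80 = 1.7170.

1.72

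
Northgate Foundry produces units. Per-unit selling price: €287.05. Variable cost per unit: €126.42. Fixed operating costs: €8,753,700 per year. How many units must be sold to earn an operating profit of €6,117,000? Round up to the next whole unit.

92,578 units

Each unit contributes €287.05 − €126.42 = €160.63.
Need Q such that Q × €160.63 − €8,753,700 = €6,117,000, i.e. Q = €14,870,700 / €160.63 = 92,577.35 → 92,578.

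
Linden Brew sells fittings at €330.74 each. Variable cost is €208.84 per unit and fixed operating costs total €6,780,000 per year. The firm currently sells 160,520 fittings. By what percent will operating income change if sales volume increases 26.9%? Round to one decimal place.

+41.2%

Contribution at this volume is 160,520 × €121.90 = €19,567,388.00.
Subtracting fixed costs: EBIT = €19,567,388.00 − €6,780,000 = €12,787,388.00.
Degree of operating leverage = €19,567,388.00 / €12,787,388.00 = 1.5302.
So EBIT moves 1.5302 × (+26.9%) = +41.2%.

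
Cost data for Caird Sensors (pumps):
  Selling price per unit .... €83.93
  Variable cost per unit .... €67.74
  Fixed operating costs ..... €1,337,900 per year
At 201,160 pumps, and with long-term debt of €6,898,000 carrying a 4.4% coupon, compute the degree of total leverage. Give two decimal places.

2.02

Contribution at this volume is 201,160 × €16.19 = €3,256,780.40.
Subtracting fixed costs: EBIT = €3,256,780.40 − €1,337,900 = €1,918,880.40. Interest = €303,512.00.
DOL = €3,256,780.40 ÷ €1,918,880.40 = 1.6972; DFL = €1,918,880.40 ÷ €1,615,368.40 = 1.1879.
Combined leverage = 1.6972 × 1.1879 = 2.0161.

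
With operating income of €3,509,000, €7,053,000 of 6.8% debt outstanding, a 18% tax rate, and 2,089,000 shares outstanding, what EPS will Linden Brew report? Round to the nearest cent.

Interest = €479,604.00, so EBT = €3,509,000 − €479,604.00 = €3,029,396.00.
Net income = €3,029,396.00 × (1 − 0.18) = €2,484,104.72.
Per share: €2,484,104.72 / 2,089,000 shares = €1.19.

€1.19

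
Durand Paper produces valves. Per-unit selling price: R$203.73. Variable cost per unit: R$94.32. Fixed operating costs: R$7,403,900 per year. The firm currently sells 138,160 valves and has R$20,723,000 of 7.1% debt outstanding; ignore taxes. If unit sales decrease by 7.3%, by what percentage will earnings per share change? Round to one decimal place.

Contribution at this volume is 138,160 × R$109.41 = R$15,116,085.60.
Subtracting fixed costs: EBIT = R$15,116,085.60 − R$7,403,900 = R$7,712,185.60.
Interest = R$1,471,333.00, so EBIT − I = R$6,240,852.60.
Degree of combined leverage = contribution ÷ (EBIT − I) = R$15,116,085.60 ÷ R$6,240,852.60 = 2.4221.
%ΔEPS = DCL × %ΔSales = 2.4221 × -7.3% = -17.7%.

-17.7%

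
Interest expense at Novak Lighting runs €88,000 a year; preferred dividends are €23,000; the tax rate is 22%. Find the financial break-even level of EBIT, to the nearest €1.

€117,487

Grossing the preferred dividend up to pre-tax terms: €23,000 / (1 − 0.22) = €29,487.18.
EPS = 0 when EBIT covers interest plus the pre-tax preferred burden: €88,000 + €29,487.18 = €117,487.18.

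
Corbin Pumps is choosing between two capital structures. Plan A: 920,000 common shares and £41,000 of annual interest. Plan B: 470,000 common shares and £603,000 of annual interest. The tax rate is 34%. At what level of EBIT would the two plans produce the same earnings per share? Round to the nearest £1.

Set EPS_A = EPS_B: (EBIT − £41,000)(1 − 0.34) ÷ 920,000 = (EBIT − £603,000)(1 − 0.34) ÷ 470,000.
The (1 − t) factor cancels: (EBIT − 41,000) × 470,000 = (EBIT − 603,000) × 920,000.
Solving, EBIT = (603,000·920,000 − 41,000·470,000) / (920,000 − 470,000) = 535,490,000,000 / 450,000 = 1,189,977.78.

£1,189,978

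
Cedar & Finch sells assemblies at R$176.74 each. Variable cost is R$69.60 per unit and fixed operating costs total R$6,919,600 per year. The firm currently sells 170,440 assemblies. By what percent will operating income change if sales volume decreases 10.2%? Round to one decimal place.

At 170,440 units, contribution = 170,440 × R$107.14 = R$18,260,941.60.
EBIT = R$18,260,941.60 − R$6,919,600 = R$11,341,341.60.
Degree of operating leverage = R$18,260,941.60 / R$11,341,341.60 = 1.6101.
%ΔEBIT = DOL × %ΔSales = 1.6101 × -10.2% = -16.4%.

-16.4%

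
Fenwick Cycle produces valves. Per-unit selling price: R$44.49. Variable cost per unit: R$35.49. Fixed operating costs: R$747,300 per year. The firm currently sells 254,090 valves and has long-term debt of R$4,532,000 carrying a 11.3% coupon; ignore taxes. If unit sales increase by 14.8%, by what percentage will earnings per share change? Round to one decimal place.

+32.9%

Contribution at this volume is 254,090 × R$9.00 = R$2,286,810.00.
Operating income = contribution − fixed costs = R$2,286,810.00 − R$747,300 = R$1,539,510.00.
Interest = R$512,116.00, so EBIT − I = R$1,027,394.00.
Degree of combined leverage = contribution ÷ (EBIT − I) = R$2,286,810.00 ÷ R$1,027,394.00 = 2.2258.
%ΔEPS = DCL × %ΔSales = 2.2258 × +14.8% = +32.9%.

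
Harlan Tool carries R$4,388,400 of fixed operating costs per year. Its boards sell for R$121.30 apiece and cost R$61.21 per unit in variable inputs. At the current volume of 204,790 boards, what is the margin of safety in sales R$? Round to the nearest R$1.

Unit CM = price − variable cost = R$121.30 − R$61.21 = R$60.09. Break-even units = R$4,388,400 ÷ R$60.09 = 73,030.45; break-even revenue = 73,030.45 × R$121.30 = R$8,858,594.11.
Current sales = 204,790 × R$121.30 = R$24,841,027.00.
Margin of safety = R$24,841,027.00 − R$8,858,594.11 = R$15,982,433.

R$15,982,433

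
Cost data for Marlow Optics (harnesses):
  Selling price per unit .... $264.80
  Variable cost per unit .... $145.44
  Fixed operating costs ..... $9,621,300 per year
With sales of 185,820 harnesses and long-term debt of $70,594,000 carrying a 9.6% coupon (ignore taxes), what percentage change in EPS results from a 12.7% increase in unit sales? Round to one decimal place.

+48.7%

Total contribution margin = 185,820 × $119.36 = $22,179,475.20.
EBIT = $22,179,475.20 − $9,621,300 = $12,558,175.20.
Interest = $6,777,024.00, so EBIT − I = $5,781,151.20.
DCL = total CM / (EBIT − I) = $22,179,475.20 / $5,781,151.20 = 3.8365.
EPS therefore changes by 3.8365 × (+12.7%) = +48.7%.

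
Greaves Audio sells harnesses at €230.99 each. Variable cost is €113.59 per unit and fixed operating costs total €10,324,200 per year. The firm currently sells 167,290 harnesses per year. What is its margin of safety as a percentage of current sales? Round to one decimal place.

Each unit contributes €230.99 − €113.59 = €117.40. Break-even units = €10,324,200 ÷ €117.40 = 87,940.37; break-even revenue = 87,940.37 × €230.99 = €20,313,347.17.
Actual sales revenue = 167,290 × €230.99 = €38,642,317.10.
Margin of safety = (€38,642,317.10 − €20,313,347.17) ÷ €38,642,317.10 = 47.4%.

47.4%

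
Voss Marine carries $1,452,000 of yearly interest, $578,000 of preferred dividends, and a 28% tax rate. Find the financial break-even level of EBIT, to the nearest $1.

$2,254,778

Preferred dividends are paid after tax, so their pre-tax equivalent is $578,000 ÷ (1 − 0.28) = $802,777.78.
EPS = 0 when EBIT covers interest plus the pre-tax preferred burden: $1,452,000 + $802,777.78 = $2,254,777.78.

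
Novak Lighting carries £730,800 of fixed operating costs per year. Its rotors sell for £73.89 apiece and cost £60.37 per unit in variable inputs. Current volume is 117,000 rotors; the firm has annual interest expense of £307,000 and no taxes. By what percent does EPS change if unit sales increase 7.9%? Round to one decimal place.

Total contribution margin = 117,000 × £13.52 = £1,581,840.00.
EBIT = £1,581,840.00 − £730,800 = £851,040.00.
Interest = £307,000.00, so EBIT − I = £544,040.00.
Degree of combined leverage = contribution ÷ (EBIT − I) = £1,581,840.00 ÷ £544,040.00 = 2.9076.
%ΔEPS = DCL × %ΔSales = 2.9076 × +7.9% = +23.0%.

+23.0%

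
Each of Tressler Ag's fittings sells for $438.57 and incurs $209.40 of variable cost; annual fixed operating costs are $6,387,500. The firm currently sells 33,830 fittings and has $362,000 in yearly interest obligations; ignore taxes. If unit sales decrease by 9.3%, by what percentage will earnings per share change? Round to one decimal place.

Total contribution margin = 33,830 × $229.17 = $7,752,821.10.
Operating income = contribution − fixed costs = $7,752,821.10 − $6,387,500 = $1,365,321.10.
After interest of $362,000.00, pre-tax earnings = $1,003,321.10.
DCL = total CM / (EBIT − I) = $7,752,821.10 / $1,003,321.10 = 7.7272.
%ΔEPS = DCL × %ΔSales = 7.7272 × -9.3% = -71.9%.

-71.9%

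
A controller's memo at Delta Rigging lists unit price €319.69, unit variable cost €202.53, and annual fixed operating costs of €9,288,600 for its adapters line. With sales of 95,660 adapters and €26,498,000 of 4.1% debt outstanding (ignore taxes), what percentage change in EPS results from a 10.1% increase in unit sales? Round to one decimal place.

At 95,660 units, contribution = 95,660 × €117.16 = €11,207,525.60.
Operating income = contribution − fixed costs = €11,207,525.60 − €9,288,600 = €1,918,925.60.
Interest = €1,086,418.00, so EBIT − I = €832,507.60.
DCL = total CM / (EBIT − I) = €11,207,525.60 / €832,507.60 = 13.4624.
EPS therefore changes by 13.4624 × (+10.1%) = +136.0%.

+136.0%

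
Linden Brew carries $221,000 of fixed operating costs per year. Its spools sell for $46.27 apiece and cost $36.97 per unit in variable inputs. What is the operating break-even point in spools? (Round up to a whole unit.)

Unit CM = price − variable cost = $46.27 − $36.97 = $9.30.
Break-even Q = $221,000 / $9.30 = 23,763.44 → 23,764 spools.

23,764 spools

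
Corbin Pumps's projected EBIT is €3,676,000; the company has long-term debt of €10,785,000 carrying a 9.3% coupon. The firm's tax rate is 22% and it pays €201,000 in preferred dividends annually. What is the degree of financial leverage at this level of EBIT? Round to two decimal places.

1.52

Interest = €1,003,005.00.
Pre-tax preferred-dividend burden = €201,000 ÷ (1 − 0.22) = €257,692.31.
DFL = EBIT ÷ [EBIT − I − D_p/(1−t)] = €3,676,000 ÷ [€3,676,000 − €1,003,005.00 − €257,692.31] = €3,676,000 ÷ €2,415,302.69 = 1.5220.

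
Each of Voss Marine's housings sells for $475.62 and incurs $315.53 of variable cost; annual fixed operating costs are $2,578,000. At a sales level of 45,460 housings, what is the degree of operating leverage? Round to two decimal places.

1.55

Contribution at this volume is 45,460 × $160.09 = $7,277,691.40.
Subtracting fixed costs: EBIT = $7,277,691.40 − $2,578,000 = $4,699,691.40.
Degree of operating leverage = $7,277,691.40 / $4,699,691.40 = 1.5485.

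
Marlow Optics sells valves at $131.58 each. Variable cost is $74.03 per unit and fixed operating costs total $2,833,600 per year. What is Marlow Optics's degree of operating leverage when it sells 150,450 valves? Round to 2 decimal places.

Contribution at this volume is 150,450 × $57.55 = $8,658,397.50.
Operating income = contribution − fixed costs = $8,658,397.50 − $2,833,600 = $5,824,797.50.
DOL = contribution ÷ EBIT = $8,658,397.50 ÷ $5,824,797.50 = 1.4865.

1.49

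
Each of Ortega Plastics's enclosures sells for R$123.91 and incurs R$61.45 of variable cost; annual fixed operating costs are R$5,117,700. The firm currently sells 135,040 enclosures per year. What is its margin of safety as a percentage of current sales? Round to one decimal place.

Contribution margin per unit = R$123.91 − R$61.45 = R$62.46. Break-even units = R$5,117,700 ÷ R$62.46 = 81,935.64; break-even revenue = 81,935.64 × R$123.91 = R$10,152,645.00.
Current sales = 135,040 × R$123.91 = R$16,732,806.40.
Margin of safety = (R$16,732,806.40 − R$10,152,645.00) ÷ R$16,732,806.40 = 39.3%.

39.3%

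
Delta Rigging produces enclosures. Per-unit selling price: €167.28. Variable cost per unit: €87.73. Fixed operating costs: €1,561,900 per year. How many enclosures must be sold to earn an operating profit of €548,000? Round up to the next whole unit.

Contribution margin per unit = €167.28 − €87.73 = €79.55.
Required volume = (fixed costs + target profit) ÷ CM = (€1,561,900 + €548,000) ÷ €79.55 = 26,522.94, so 26,523 enclosures.

26,523 enclosures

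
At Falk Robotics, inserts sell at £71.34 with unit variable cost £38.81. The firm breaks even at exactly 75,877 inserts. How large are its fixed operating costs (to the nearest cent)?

£2,468,278.81

Unit CM = price − variable cost = £71.34 − £38.81 = £32.53.
Since BE = FC / CM, FC = 75,877 × £32.53 = £2,468,278.81.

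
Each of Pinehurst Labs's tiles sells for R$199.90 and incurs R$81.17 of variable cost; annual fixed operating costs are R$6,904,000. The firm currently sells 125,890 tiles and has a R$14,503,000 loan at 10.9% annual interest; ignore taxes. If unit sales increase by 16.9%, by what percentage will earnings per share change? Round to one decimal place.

Total contribution margin = 125,890 × R$118.73 = R$14,946,919.70.
Operating income = contribution − fixed costs = R$14,946,919.70 − R$6,904,000 = R$8,042,919.70.
After interest of R$1,580,827.00, pre-tax earnings = R$6,462,092.70.
Degree of combined leverage = contribution ÷ (EBIT − I) = R$14,946,919.70 ÷ R$6,462,092.70 = 2.3130.
EPS therefore changes by 2.3130 × (+16.9%) = +39.1%.

+39.1%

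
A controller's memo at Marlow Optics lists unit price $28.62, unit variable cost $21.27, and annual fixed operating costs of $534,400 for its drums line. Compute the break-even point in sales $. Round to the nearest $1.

$2,080,888

Contribution margin per unit = $28.62 − $21.27 = $7.35, a CM ratio of $7.35 ÷ $28.62 = 0.2568.
Break-even revenue = fixed costs × price ÷ CM = $534,400 × $28.62 ÷ $7.35 = $2,080,888.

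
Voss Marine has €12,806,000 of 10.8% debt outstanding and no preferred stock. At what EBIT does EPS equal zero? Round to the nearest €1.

€1,383,048

Annual interest = 10.8% × €12,806,000 = €1,383,048.00.
With no preferred dividends, EPS = 0 when EBIT exactly covers interest, so the financial break-even EBIT is €1,383,048.00.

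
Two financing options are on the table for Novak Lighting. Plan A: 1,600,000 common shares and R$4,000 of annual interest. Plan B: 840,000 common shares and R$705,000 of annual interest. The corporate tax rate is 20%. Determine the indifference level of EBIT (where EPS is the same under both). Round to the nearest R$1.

At indifference, (EBIT − 4,000)(1 − t)/1,600,000 = (EBIT − 705,000)(1 − t)/840,000.
Cancelling (1 − t) and cross-multiplying: 840,000·(EBIT − 4,000) = 1,600,000·(EBIT − 705,000).
Solving, EBIT = (705,000·1,600,000 − 4,000·840,000) / (1,600,000 − 840,000) = 1,124,640,000,000 / 760,000 = 1,479,789.47.

R$1,479,789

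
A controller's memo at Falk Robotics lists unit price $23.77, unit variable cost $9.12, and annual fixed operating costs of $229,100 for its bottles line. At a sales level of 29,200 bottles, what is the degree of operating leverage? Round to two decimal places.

2.15

Total contribution margin = 29,200 × $14.65 = $427,780.00.
EBIT = $427,780.00 − $229,100 = $198,680.00.
DOL = contribution ÷ EBIT = $427,780.00 ÷ $198,680.00 = 2.1531.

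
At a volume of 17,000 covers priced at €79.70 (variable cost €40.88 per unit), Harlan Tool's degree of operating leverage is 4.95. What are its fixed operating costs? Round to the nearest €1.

€526,619

Contribution at this volume is 17,000 × €38.82 = €659,940.00.
Since DOL = CM ÷ EBIT, EBIT = €659,940.00 ÷ 4.95 = €133,321.21.
And FC = contribution − EBIT = €659,940.00 − €133,321.21 = €526,619.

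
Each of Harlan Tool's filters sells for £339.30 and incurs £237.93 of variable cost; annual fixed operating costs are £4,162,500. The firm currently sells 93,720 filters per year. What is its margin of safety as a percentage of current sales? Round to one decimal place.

Contribution margin per unit = £339.30 − £237.93 = £101.37. Break-even units = £4,162,500 ÷ £101.37 = 41,062.44; break-even revenue = 41,062.44 × £339.30 = £13,932,487.42.
Current sales = 93,720 × £339.30 = £31,799,196.00.
Margin of safety = (£31,799,196.00 − £13,932,487.42) ÷ £31,799,196.00 = 56.2%.

56.2%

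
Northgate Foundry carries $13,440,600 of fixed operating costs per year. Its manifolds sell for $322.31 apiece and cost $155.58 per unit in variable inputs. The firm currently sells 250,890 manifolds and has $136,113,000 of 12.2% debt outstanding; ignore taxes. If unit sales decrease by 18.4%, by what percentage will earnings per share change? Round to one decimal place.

Contribution at this volume is 250,890 × $166.73 = $41,830,889.70.
Subtracting fixed costs: EBIT = $41,830,889.70 − $13,440,600 = $28,390,289.70.
Interest = $16,605,786.00, so EBIT − I = $11,784,503.70.
DCL = total CM / (EBIT − I) = $41,830,889.70 / $11,784,503.70 = 3.5497.
EPS therefore changes by 3.5497 × (-18.4%) = -65.3%.

-65.3%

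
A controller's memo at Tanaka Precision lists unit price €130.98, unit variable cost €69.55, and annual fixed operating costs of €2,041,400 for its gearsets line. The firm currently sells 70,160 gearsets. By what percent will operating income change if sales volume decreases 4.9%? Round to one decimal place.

Total contribution margin = 70,160 × €61.43 = €4,309,928.80.
Subtracting fixed costs: EBIT = €4,309,928.80 − €2,041,400 = €2,268,528.80.
DOL = contribution ÷ EBIT = €4,309,928.80 ÷ €2,268,528.80 = 1.8999.
Operating income changes by 1.8999 × -4.9% = -9.3%.

-9.3%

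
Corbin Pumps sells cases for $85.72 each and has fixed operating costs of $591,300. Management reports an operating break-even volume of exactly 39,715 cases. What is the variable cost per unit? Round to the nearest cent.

$70.83

At break-even, FC = Q × (P − VC), so P − VC = $591,300 ÷ 39,715 = $14.8886.
Variable cost per unit = $85.72 − $14.8886 = $70.83.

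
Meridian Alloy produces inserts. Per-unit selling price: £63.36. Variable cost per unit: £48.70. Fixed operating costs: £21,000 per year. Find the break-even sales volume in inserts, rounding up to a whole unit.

1,433 inserts

Unit CM = price − variable cost = £63.36 − £48.70 = £14.66.
Break-even volume = fixed costs ÷ CM per unit = £21,000 ÷ £14.66 = 1,432.47, so 1,433 inserts.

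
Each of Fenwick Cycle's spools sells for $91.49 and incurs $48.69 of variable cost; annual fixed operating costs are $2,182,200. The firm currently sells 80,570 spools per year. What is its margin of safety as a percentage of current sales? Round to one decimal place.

36.7%

Unit CM = price − variable cost = $91.49 − $48.69 = $42.80. Break-even units = $2,182,200 ÷ $42.80 = 50,985.98; break-even revenue = 50,985.98 × $91.49 = $4,664,707.43.
Actual sales revenue = 80,570 × $91.49 = $7,371,349.30.
Margin of safety = ($7,371,349.30 − $4,664,707.43) ÷ $7,371,349.30 = 36.7%.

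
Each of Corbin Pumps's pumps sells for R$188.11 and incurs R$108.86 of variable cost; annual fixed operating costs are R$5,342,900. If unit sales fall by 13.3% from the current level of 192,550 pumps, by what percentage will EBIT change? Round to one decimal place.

-20.5%

At 192,550 units, contribution = 192,550 × R$79.25 = R$15,259,587.50.
Subtracting fixed costs: EBIT = R$15,259,587.50 − R$5,342,900 = R$9,916,687.50.
So DOL = total CM / EBIT = R$15,259,587.50 / R$9,916,687.50 = 1.5388.
So EBIT moves 1.5388 × (-13.3%) = -20.5%.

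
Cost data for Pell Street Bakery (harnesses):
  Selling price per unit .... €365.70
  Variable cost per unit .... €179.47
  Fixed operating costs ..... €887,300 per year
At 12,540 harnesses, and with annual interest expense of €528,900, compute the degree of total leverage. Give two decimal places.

2.54

Contribution at this volume is 12,540 × €186.23 = €2,335,324.20.
Operating income = contribution − fixed costs = €2,335,324.20 − €887,300 = €1,448,024.20. Interest = €528,900.00, so EBIT − I = €919,124.20.
DCL = contribution ÷ (EBIT − I) = €2,335,324.20 ÷ €919,124.20 = 2.5408.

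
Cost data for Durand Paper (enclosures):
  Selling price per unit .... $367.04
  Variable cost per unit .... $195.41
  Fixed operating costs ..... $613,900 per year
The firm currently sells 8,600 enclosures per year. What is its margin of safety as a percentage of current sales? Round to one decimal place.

Unit CM = price − variable cost = $367.04 − $195.41 = $171.63. Break-even units = $613,900 ÷ $171.63 = 3,576.88; break-even revenue = 3,576.88 × $367.04 = $1,312,858.22.
Actual sales revenue = 8,600 × $367.04 = $3,156,544.00.
Margin of safety = ($3,156,544.00 − $1,312,858.22) ÷ $3,156,544.00 = 58.4%.

58.4%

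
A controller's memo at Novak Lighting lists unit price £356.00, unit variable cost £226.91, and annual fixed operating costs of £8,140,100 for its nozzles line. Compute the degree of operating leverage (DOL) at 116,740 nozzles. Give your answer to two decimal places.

Total contribution margin = 116,740 × £129.09 = £15,069,966.60.
Subtracting fixed costs: EBIT = £15,069,966.60 − £8,140,100 = £6,929,866.60.
DOL = contribution ÷ EBIT = £15,069,966.60 ÷ £6,929,866.60 = 2.1746.

2.17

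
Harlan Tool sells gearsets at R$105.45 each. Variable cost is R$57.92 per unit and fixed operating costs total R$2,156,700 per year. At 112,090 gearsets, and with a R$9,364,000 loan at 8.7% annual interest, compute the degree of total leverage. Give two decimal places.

At 112,090 units, contribution = 112,090 × R$47.53 = R$5,327,637.70.
EBIT = R$5,327,637.70 − R$2,156,700 = R$3,170,937.70. Interest = R$814,668.00.
DOL = R$5,327,637.70 ÷ R$3,170,937.70 = 1.6801; DFL = R$3,170,937.70 ÷ R$2,356,269.70 = 1.3457.
Combined leverage = 1.6801 × 1.3457 = 2.2609.

2.26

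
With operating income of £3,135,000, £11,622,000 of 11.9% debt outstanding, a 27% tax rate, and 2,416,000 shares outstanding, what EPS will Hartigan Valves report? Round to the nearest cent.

Pre-tax income = £3,135,000 − £1,383,018.00 = £1,751,982.00.
Net income = £1,751,982.00 × (1 − 0.27) = £1,278,946.86.
EPS = £1,278,946.86 ÷ 2,416,000 = £0.53.

£0.53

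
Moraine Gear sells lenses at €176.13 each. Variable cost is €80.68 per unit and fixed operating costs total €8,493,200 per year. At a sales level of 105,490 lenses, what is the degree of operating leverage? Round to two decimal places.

6.39

At 105,490 units, contribution = 105,490 × €95.45 = €10,069,020.50.
EBIT = €10,069,020.50 − €8,493,200 = €1,575,820.50.
Degree of operating leverage = €10,069,020.50 / €1,575,820.50 = 6.3897.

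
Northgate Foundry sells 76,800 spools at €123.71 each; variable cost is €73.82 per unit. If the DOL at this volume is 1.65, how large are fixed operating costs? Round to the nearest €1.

Contribution at this volume is 76,800 × €49.89 = €3,831,552.00.
DOL = contribution / EBIT, so EBIT = €3,831,552.00 / 1.65 = €2,322,152.73.
Fixed costs = CM − EBIT = €3,831,552.00 − €2,322,152.73 = €1,509,399.

€1,509,399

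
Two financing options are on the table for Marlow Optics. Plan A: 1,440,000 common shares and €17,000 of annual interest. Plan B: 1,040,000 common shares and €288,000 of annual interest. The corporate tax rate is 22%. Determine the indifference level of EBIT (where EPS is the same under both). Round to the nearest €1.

€992,600

At indifference, (EBIT − 17,000)(1 − t)/1,440,000 = (EBIT − 288,000)(1 − t)/1,040,000.
The (1 − t) factor cancels: (EBIT − 17,000) × 1,040,000 = (EBIT − 288,000) × 1,440,000.
EBIT × (1,440,000 − 1,040,000) = 288,000 × 1,440,000 − 17,000 × 1,040,000 = 397,040,000,000, so EBIT = 397,040,000,000 ÷ 400,000 = 992,600.00.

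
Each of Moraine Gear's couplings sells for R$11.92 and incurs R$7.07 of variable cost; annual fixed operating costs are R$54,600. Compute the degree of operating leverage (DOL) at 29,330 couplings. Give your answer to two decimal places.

At 29,330 units, contribution = 29,330 × R$4.85 = R$142,250.50.
Operating income = contribution − fixed costs = R$142,250.50 − R$54,600 = R$87,650.50.
DOL = contribution ÷ EBIT = R$142,250.50 ÷ R$87,650.50 = 1.6229.

1.62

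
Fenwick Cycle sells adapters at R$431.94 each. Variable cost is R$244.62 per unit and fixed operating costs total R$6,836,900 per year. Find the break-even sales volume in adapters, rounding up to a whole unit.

Contribution margin per unit = R$431.94 − R$244.62 = R$187.32.
Units to break even: R$6,836,900 ÷ R$187.32 = 36,498.51, rounded up to 36,499.

36,499 adapters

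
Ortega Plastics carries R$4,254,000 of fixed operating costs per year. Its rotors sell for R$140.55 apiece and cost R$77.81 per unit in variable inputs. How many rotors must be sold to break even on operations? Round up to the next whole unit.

Contribution margin per unit = R$140.55 − R$77.81 = R$62.74.
Break-even Q = R$4,254,000 / R$62.74 = 67,803.63 → 67,804 rotors.

67,804 rotors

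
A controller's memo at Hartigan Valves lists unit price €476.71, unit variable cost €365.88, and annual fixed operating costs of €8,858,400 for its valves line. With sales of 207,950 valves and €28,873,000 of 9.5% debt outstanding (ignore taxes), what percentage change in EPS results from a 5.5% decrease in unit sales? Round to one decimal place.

-11.1%

At 207,950 units, contribution = 207,950 × €110.83 = €23,047,098.50.
EBIT = €23,047,098.50 − €8,858,400 = €14,188,698.50.
After interest of €2,742,935.00, pre-tax earnings = €11,445,763.50.
DCL = total CM / (EBIT − I) = €23,047,098.50 / €11,445,763.50 = 2.0136.
%ΔEPS = DCL × %ΔSales = 2.0136 × -5.5% = -11.1%.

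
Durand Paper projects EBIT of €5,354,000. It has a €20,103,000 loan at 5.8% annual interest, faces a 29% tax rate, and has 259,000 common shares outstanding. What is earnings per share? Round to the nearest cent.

€11.48

Interest = €1,165,974.00, so EBT = €5,354,000 − €1,165,974.00 = €4,188,026.00.
Net income = €4,188,026.00 × (1 − 0.29) = €2,973,498.46.
Per share: €2,973,498.46 / 259,000 shares = €11.48.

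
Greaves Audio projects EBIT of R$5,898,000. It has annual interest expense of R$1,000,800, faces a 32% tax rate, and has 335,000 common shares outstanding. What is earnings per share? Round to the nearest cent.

R$9.94

Interest = R$1,000,800.00, so EBT = R$5,898,000 − R$1,000,800.00 = R$4,897,200.00.
After tax at 32%: net income = R$4,897,200.00 × 0.68 = R$3,330,096.00.
EPS = R$3,330,096.00 ÷ 335,000 = R$9.94.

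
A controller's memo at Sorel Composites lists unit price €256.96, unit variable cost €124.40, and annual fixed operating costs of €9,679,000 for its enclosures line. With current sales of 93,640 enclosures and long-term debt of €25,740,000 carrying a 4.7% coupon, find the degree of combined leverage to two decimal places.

Total contribution margin = 93,640 × €132.56 = €12,412,918.40.
Operating income = contribution − fixed costs = €12,412,918.40 − €9,679,000 = €2,733,918.40. Interest = €1,209,780.00, so EBIT − I = €1,524,138.40.
Degree of total leverage = total CM / (EBIT − interest) = €12,412,918.40 / €1,524,138.40 = 8.1442.

8.14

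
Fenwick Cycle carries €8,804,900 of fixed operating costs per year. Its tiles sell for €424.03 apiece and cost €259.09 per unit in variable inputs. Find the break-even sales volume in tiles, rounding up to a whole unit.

Contribution margin per unit = €424.03 − €259.09 = €164.94.
Break-even Q = €8,804,900 / €164.94 = 53,382.44 → 53,383 tiles.

53,383 tiles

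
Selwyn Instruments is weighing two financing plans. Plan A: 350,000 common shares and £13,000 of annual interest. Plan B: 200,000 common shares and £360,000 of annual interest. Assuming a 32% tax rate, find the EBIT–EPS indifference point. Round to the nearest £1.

£822,667

At indifference, (EBIT − 13,000)(1 − t)/350,000 = (EBIT − 360,000)(1 − t)/200,000.
Cancelling (1 − t) and cross-multiplying: 200,000·(EBIT − 13,000) = 350,000·(EBIT − 360,000).
EBIT × (350,000 − 200,000) = 360,000 × 350,000 − 13,000 × 200,000 = 123,400,000,000, so EBIT = 123,400,000,000 ÷ 150,000 = 822,666.67.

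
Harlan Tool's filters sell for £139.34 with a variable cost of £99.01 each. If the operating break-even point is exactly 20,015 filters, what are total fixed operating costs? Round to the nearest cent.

Contribution margin per unit = £139.34 − £99.01 = £40.33.
Fixed costs = break-even units × CM = 20,015 × £40.33 = £807,204.95.

£807,204.95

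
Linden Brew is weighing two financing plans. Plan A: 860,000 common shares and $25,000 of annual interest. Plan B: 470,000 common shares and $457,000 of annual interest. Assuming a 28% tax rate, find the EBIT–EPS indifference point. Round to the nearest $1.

$977,615

At indifference, (EBIT − 25,000)(1 − t)/860,000 = (EBIT − 457,000)(1 − t)/470,000.
The (1 − t) factor cancels: (EBIT − 25,000) × 470,000 = (EBIT − 457,000) × 860,000.
EBIT × (860,000 − 470,000) = 457,000 × 860,000 − 25,000 × 470,000 = 381,270,000,000, so EBIT = 381,270,000,000 ÷ 390,000 = 977,615.38.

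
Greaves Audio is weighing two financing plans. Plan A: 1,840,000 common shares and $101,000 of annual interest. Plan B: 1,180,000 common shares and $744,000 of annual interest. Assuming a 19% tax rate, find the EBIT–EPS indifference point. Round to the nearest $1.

$1,893,606

Set EPS_A = EPS_B: (EBIT − $101,000)(1 − 0.19) ÷ 1,840,000 = (EBIT − $744,000)(1 − 0.19) ÷ 1,180,000.
Cancelling (1 − t) and cross-multiplying: 1,180,000·(EBIT − 101,000) = 1,840,000·(EBIT − 744,000).
Solving, EBIT = (744,000·1,840,000 − 101,000·1,180,000) / (1,840,000 − 1,180,000) = 1,249,780,000,000 / 660,000 = 1,893,606.06.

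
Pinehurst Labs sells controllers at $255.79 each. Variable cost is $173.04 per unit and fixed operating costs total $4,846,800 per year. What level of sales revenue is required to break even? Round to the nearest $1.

CM per unit = $255.79 − $173.04 = $82.75; CM ratio = $82.75 / $255.79 = 0.3235.
Break-even revenue = fixed costs × price ÷ CM = $4,846,800 × $255.79 ÷ $82.75 = $14,982,030.

$14,982,030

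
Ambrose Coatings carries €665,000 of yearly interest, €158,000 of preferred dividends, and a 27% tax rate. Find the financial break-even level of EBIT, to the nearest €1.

Grossing the preferred dividend up to pre-tax terms: €158,000 / (1 − 0.27) = €216,438.36.
Financial break-even EBIT = interest + D_p ÷ (1 − t) = €665,000 + €216,438.36 = €881,438.36.

€881,438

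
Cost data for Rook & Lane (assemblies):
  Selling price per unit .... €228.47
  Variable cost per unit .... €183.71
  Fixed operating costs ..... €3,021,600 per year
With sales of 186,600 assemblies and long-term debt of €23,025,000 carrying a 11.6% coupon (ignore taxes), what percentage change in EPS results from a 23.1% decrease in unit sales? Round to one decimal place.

-72.5%

Contribution at this volume is 186,600 × €44.76 = €8,352,216.00.
Subtracting fixed costs: EBIT = €8,352,216.00 − €3,021,600 = €5,330,616.00.
After interest of €2,670,900.00, pre-tax earnings = €2,659,716.00.
Degree of combined leverage = contribution ÷ (EBIT − I) = €8,352,216.00 ÷ €2,659,716.00 = 3.1403.
%ΔEPS = DCL × %ΔSales = 3.1403 × -23.1% = -72.5%.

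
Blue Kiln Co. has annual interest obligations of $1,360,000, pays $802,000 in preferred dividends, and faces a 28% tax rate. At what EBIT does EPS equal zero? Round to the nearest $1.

$2,473,889

Grossing the preferred dividend up to pre-tax terms: $802,000 / (1 − 0.28) = $1,113,888.89.
EPS = 0 when EBIT covers interest plus the pre-tax preferred burden: $1,360,000 + $1,113,888.89 = $2,473,888.89.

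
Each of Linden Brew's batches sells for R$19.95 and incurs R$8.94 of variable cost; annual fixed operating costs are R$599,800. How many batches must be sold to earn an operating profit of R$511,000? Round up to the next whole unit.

100,891 batches

Each unit contributes R$19.95 − R$8.94 = R$11.01.
Units = (FC + target) / CM = (R$599,800 + R$511,000) / R$11.01 = 100,890.10, so 100,891 batches.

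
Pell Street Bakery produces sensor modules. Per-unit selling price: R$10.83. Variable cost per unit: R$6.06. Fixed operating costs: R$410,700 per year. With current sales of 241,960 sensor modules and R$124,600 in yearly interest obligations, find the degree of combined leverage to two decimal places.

1.86

Total contribution margin = 241,960 × R$4.77 = R$1,154,149.20.
EBIT = R$1,154,149.20 − R$410,700 = R$743,449.20. Interest = R$124,600.00.
DOL = R$1,154,149.20 ÷ R$743,449.20 = 1.5524; DFL = R$743,449.20 ÷ R$618,849.20 = 1.2013.
DCL = DOL × DFL = 1.5524 × 1.2013 = 1.8649.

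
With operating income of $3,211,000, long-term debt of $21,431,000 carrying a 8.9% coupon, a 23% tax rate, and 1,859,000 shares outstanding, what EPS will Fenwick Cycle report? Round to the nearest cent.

$0.54

Interest = $1,907,359.00, so EBT = $3,211,000 − $1,907,359.00 = $1,303,641.00.
Net income = $1,303,641.00 × (1 − 0.23) = $1,003,803.57.
EPS = $1,003,803.57 ÷ 1,859,000 = $0.54.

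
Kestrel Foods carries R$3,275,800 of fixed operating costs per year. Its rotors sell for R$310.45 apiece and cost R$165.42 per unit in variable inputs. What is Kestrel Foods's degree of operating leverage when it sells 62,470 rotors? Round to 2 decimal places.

1.57

Contribution at this volume is 62,470 × R$145.03 = R$9,060,024.10.
Operating income = contribution − fixed costs = R$9,060,024.10 − R$3,275,800 = R$5,784,224.10.
Degree of operating leverage = R$9,060,024.10 / R$5,784,224.10 = 1.5663.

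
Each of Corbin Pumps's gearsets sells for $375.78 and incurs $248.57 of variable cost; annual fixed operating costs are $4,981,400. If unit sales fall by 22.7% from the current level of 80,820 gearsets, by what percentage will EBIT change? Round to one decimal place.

At 80,820 units, contribution = 80,820 × $127.21 = $10,281,112.20.
Operating income = contribution − fixed costs = $10,281,112.20 − $4,981,400 = $5,299,712.20.
DOL = contribution ÷ EBIT = $10,281,112.20 ÷ $5,299,712.20 = 1.9399.
%ΔEBIT = DOL × %ΔSales = 1.9399 × -22.7% = -44.0%.

-44.0%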